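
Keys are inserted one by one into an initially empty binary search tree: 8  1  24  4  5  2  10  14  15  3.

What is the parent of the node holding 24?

8: root
1: left child of 8 (depth 1)
24: right child of 8 (depth 1)
4: right child of 1 (depth 2)
5: right child of 4 (depth 3)
2: left child of 4 (depth 3)
10: left child of 24 (depth 2)
14: right child of 10 (depth 3)
15: right child of 14 (depth 4)
3: right child of 2 (depth 4)

8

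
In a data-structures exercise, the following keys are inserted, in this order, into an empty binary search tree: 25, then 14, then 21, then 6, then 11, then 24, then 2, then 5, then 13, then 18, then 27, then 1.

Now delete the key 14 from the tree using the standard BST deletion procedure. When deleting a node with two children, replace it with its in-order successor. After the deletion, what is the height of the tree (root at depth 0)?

25: root
14: left child of 25 (depth 1)
21: right child of 14 (depth 2)
6: left child of 14 (depth 2)
11: right child of 6 (depth 3)
24: right child of 21 (depth 3)
2: left child of 6 (depth 3)
5: right child of 2 (depth 4)
13: right child of 11 (depth 4)
18: left child of 21 (depth 3)
27: right child of 25 (depth 1)
1: left child of 2 (depth 4)

Delete 14 (two children — replace with in-order successor).
After deletion, deepest node is 5 at depth 4.

4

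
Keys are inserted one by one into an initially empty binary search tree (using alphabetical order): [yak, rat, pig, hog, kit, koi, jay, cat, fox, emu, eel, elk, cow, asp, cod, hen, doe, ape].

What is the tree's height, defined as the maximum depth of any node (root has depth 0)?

Insert yak: tree is empty, so yak becomes the root.
Insert rat: rat < yak → go left. Place as left child of yak.
Insert pig: pig < yak → go left; pig < rat → go left. Place as left child of rat.
Insert hog: hog < yak → go left; hog < rat → go left; hog < pig → go left. Place as left child of pig.
Insert kit: kit < yak → go left; kit < rat → go left; kit < pig → go left; kit > hog → go right. Place as right child of hog.
Insert koi: koi < yak → go left; koi < rat → go left; koi < pig → go left; koi > hog → go right; koi > kit → go right. Place as right child of kit.
Insert jay: jay < yak → go left; jay < rat → go left; jay < pig → go left; jay > hog → go right; jay < kit → go left. Place as left child of kit.
Insert cat: cat < yak → go left; cat < rat → go left; cat < pig → go left; cat < hog → go left. Place as left child of hog.
Insert fox: fox < yak → go left; fox < rat → go left; fox < pig → go left; fox < hog → go left; fox > cat → go right. Place as right child of cat.
Insert emu: emu < yak → go left; emu < rat → go left; emu < pig → go left; emu < hog → go left; emu > cat → go right; emu < fox → go left. Place as left child of fox.
Insert eel: eel < yak → go left; eel < rat → go left; eel < pig → go left; eel < hog → go left; eel > cat → go right; eel < fox → go left; eel < emu → go left. Place as left child of emu.
Insert elk: elk < yak → go left; elk < rat → go left; elk < pig → go left; elk < hog → go left; elk > cat → go right; elk < fox → go left; elk < emu → go left; elk > eel → go right. Place as right child of eel.
Insert cow: cow < yak → go left; cow < rat → go left; cow < pig → go left; cow < hog → go left; cow > cat → go right; cow < fox → go left; cow < emu → go left; cow < eel → go left. Place as left child of eel.
Insert asp: asp < yak → go left; asp < rat → go left; asp < pig → go left; asp < hog → go left; asp < cat → go left. Place as left child of cat.
Insert cod: cod < yak → go left; cod < rat → go left; cod < pig → go left; cod < hog → go left; cod > cat → go right; cod < fox → go left; cod < emu → go left; cod < eel → go left; cod < cow → go left. Place as left child of cow.
Insert hen: hen < yak → go left; hen < rat → go left; hen < pig → go left; hen < hog → go left; hen > cat → go right; hen > fox → go right. Place as right child of fox.
Insert doe: doe < yak → go left; doe < rat → go left; doe < pig → go left; doe < hog → go left; doe > cat → go right; doe < fox → go left; doe < emu → go left; doe < eel → go left; doe > cow → go right. Place as right child of cow.
Insert ape: ape < yak → go left; ape < rat → go left; ape < pig → go left; ape < hog → go left; ape < cat → go left; ape < asp → go left. Place as left child of asp.

The deepest node is cod at depth 9.

9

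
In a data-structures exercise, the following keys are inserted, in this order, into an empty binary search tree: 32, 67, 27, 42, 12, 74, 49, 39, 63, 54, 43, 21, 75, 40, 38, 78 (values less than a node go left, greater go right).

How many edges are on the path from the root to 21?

32: root
67: right child of 32 (depth 1)
27: left child of 32 (depth 1)
42: left child of 67 (depth 2)
12: left child of 27 (depth 2)
74: right child of 67 (depth 2)
49: right child of 42 (depth 3)
39: left child of 42 (depth 3)
63: right child of 49 (depth 4)
54: left child of 63 (depth 5)
43: left child of 49 (depth 4)
21: right child of 12 (depth 3)
75: right child of 74 (depth 3)
40: right child of 39 (depth 4)
38: left child of 39 (depth 4)
78: right child of 75 (depth 4)

Path to 21: 32 → 27 → 12 → 21, which is 3 edges.

3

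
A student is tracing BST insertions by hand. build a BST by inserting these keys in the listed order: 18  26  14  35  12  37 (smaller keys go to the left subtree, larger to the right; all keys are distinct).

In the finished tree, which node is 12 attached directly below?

14

Insert 18: tree is empty, so 18 becomes the root.
Insert 26: 26 > 18 → go right. Place as right child of 18.
Insert 14: 14 < 18 → go left. Place as left child of 18.
Insert 35: 35 > 18 → go right; 35 > 26 → go right. Place as right child of 26.
Insert 12: 12 < 18 → go left; 12 < 14 → go left. Place as left child of 14.
Insert 37: 37 > 18 → go right; 37 > 26 → go right; 37 > 35 → go right. Place as right child of 35.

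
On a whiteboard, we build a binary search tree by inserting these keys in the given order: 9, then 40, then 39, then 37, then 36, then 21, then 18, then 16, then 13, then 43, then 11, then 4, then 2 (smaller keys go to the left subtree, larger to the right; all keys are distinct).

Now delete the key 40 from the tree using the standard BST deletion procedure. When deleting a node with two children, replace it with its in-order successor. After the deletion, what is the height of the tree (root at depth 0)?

9

Resulting structure (node: left, right):
  9: L=4, R=40
  40: L=39, R=43
  39: L=37, R=–
  37: L=36, R=–
  36: L=21, R=–
  21: L=18, R=–
  18: L=16, R=–
  16: L=13, R=–
  13: L=11, R=–
  43: L=–, R=–
  11: L=–, R=–
  4: L=2, R=–
  2: L=–, R=–

Delete 40 (two children — replace with in-order successor).
After deletion, deepest node is 11 at depth 9.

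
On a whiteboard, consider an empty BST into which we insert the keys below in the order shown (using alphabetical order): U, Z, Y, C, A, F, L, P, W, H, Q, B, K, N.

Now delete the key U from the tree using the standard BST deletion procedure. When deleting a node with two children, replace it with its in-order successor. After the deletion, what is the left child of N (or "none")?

none

U: root
Z: right child of U (depth 1)
Y: left child of Z (depth 2)
C: left child of U (depth 1)
A: left child of C (depth 2)
F: right child of C (depth 2)
L: right child of F (depth 3)
P: right child of L (depth 4)
W: left child of Y (depth 3)
H: left child of L (depth 4)
Q: right child of P (depth 5)
B: right child of A (depth 3)
K: right child of H (depth 5)
N: left child of P (depth 5)

Delete U (two children — replace with in-order successor).
After deletion, N's left child: none.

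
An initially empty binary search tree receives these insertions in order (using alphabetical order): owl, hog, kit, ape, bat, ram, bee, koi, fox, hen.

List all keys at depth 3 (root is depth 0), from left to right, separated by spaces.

owl: root
hog: left child of owl (depth 1)
kit: right child of hog (depth 2)
ape: left child of hog (depth 2)
bat: right child of ape (depth 3)
ram: right child of owl (depth 1)
bee: right child of bat (depth 4)
koi: right child of kit (depth 3)
fox: right child of bee (depth 5)
hen: right child of fox (depth 6)

bat koi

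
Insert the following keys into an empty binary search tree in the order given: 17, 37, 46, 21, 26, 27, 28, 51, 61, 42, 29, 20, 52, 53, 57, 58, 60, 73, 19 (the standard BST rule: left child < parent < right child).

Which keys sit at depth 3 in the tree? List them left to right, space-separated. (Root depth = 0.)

20 26 42 51

17: root
37: right child of 17 (depth 1)
46: right child of 37 (depth 2)
21: left child of 37 (depth 2)
26: right child of 21 (depth 3)
27: right child of 26 (depth 4)
28: right child of 27 (depth 5)
51: right child of 46 (depth 3)
61: right child of 51 (depth 4)
42: left child of 46 (depth 3)
29: right child of 28 (depth 6)
20: left child of 21 (depth 3)
52: left child of 61 (depth 5)
53: right child of 52 (depth 6)
57: right child of 53 (depth 7)
58: right child of 57 (depth 8)
60: right child of 58 (depth 9)
73: right child of 61 (depth 5)
19: left child of 20 (depth 4)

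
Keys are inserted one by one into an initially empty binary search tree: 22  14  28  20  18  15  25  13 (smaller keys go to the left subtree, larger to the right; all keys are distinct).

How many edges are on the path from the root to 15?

22: root
14: left child of 22 (depth 1)
28: right child of 22 (depth 1)
20: right child of 14 (depth 2)
18: left child of 20 (depth 3)
15: left child of 18 (depth 4)
25: left child of 28 (depth 2)
13: left child of 14 (depth 2)

Path to 15: 22 → 14 → 20 → 18 → 15, which is 4 edges.

4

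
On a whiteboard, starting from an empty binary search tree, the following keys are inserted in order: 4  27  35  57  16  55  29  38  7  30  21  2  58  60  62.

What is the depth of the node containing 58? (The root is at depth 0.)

4

Insert 4: tree is empty, so 4 becomes the root.
Insert 27: 27 > 4 → go right. Place as right child of 4.
Insert 35: 35 > 4 → go right; 35 > 27 → go right. Place as right child of 27.
Insert 57: 57 > 4 → go right; 57 > 27 → go right; 57 > 35 → go right. Place as right child of 35.
Insert 16: 16 > 4 → go right; 16 < 27 → go left. Place as left child of 27.
Insert 55: 55 > 4 → go right; 55 > 27 → go right; 55 > 35 → go right; 55 < 57 → go left. Place as left child of 57.
Insert 29: 29 > 4 → go right; 29 > 27 → go right; 29 < 35 → go left. Place as left child of 35.
Insert 38: 38 > 4 → go right; 38 > 27 → go right; 38 > 35 → go right; 38 < 57 → go left; 38 < 55 → go left. Place as left child of 55.
Insert 7: 7 > 4 → go right; 7 < 27 → go left; 7 < 16 → go left. Place as left child of 16.
Insert 30: 30 > 4 → go right; 30 > 27 → go right; 30 < 35 → go left; 30 > 29 → go right. Place as right child of 29.
Insert 21: 21 > 4 → go right; 21 < 27 → go left; 21 > 16 → go right. Place as right child of 16.
Insert 2: 2 < 4 → go left. Place as left child of 4.
Insert 58: 58 > 4 → go right; 58 > 27 → go right; 58 > 35 → go right; 58 > 57 → go right. Place as right child of 57.
Insert 60: 60 > 4 → go right; 60 > 27 → go right; 60 > 35 → go right; 60 > 57 → go right; 60 > 58 → go right. Place as right child of 58.
Insert 62: 62 > 4 → go right; 62 > 27 → go right; 62 > 35 → go right; 62 > 57 → go right; 62 > 58 → go right; 62 > 60 → go right. Place as right child of 60.

Path to 58: 4 → 27 → 35 → 57 → 58, which is 4 edges.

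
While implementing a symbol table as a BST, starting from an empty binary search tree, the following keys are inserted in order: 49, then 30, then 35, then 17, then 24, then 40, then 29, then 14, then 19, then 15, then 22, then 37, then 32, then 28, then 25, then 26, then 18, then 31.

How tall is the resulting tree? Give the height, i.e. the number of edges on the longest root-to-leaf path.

Insert 49: tree is empty, so 49 becomes the root.
Insert 30: 30 < 49 → go left. Place as left child of 49.
Insert 35: 35 < 49 → go left; 35 > 30 → go right. Place as right child of 30.
Insert 17: 17 < 49 → go left; 17 < 30 → go left. Place as left child of 30.
Insert 24: 24 < 49 → go left; 24 < 30 → go left; 24 > 17 → go right. Place as right child of 17.
Insert 40: 40 < 49 → go left; 40 > 30 → go right; 40 > 35 → go right. Place as right child of 35.
Insert 29: 29 < 49 → go left; 29 < 30 → go left; 29 > 17 → go right; 29 > 24 → go right. Place as right child of 24.
Insert 14: 14 < 49 → go left; 14 < 30 → go left; 14 < 17 → go left. Place as left child of 17.
Insert 19: 19 < 49 → go left; 19 < 30 → go left; 19 > 17 → go right; 19 < 24 → go left. Place as left child of 24.
Insert 15: 15 < 49 → go left; 15 < 30 → go left; 15 < 17 → go left; 15 > 14 → go right. Place as right child of 14.
Insert 22: 22 < 49 → go left; 22 < 30 → go left; 22 > 17 → go right; 22 < 24 → go left; 22 > 19 → go right. Place as right child of 19.
Insert 37: 37 < 49 → go left; 37 > 30 → go right; 37 > 35 → go right; 37 < 40 → go left. Place as left child of 40.
Insert 32: 32 < 49 → go left; 32 > 30 → go right; 32 < 35 → go left. Place as left child of 35.
Insert 28: 28 < 49 → go left; 28 < 30 → go left; 28 > 17 → go right; 28 > 24 → go right; 28 < 29 → go left. Place as left child of 29.
Insert 25: 25 < 49 → go left; 25 < 30 → go left; 25 > 17 → go right; 25 > 24 → go right; 25 < 29 → go left; 25 < 28 → go left. Place as left child of 28.
Insert 26: 26 < 49 → go left; 26 < 30 → go left; 26 > 17 → go right; 26 > 24 → go right; 26 < 29 → go left; 26 < 28 → go left; 26 > 25 → go right. Place as right child of 25.
Insert 18: 18 < 49 → go left; 18 < 30 → go left; 18 > 17 → go right; 18 < 24 → go left; 18 < 19 → go left. Place as left child of 19.
Insert 31: 31 < 49 → go left; 31 > 30 → go right; 31 < 35 → go left; 31 < 32 → go left. Place as left child of 32.

The deepest node is 26 at depth 7.

7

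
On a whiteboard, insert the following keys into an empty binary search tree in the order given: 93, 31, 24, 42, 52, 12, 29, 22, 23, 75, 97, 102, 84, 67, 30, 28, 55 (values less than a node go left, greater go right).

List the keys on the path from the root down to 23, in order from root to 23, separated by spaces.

93 31 24 12 22 23

Resulting structure (node: left, right):
  93: L=31, R=97
  31: L=24, R=42
  24: L=12, R=29
  42: L=–, R=52
  52: L=–, R=75
  12: L=–, R=22
  29: L=28, R=30
  22: L=–, R=23
  23: L=–, R=–
  75: L=67, R=84
  97: L=–, R=102
  102: L=–, R=–
  84: L=–, R=–
  67: L=55, R=–
  30: L=–, R=–
  28: L=–, R=–
  55: L=–, R=–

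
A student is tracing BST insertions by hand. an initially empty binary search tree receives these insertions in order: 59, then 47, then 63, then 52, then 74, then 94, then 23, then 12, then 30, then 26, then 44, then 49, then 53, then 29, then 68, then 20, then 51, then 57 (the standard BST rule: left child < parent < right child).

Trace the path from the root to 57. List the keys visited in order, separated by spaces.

59 47 52 53 57

59: root
47: left child of 59 (depth 1)
63: right child of 59 (depth 1)
52: right child of 47 (depth 2)
74: right child of 63 (depth 2)
94: right child of 74 (depth 3)
23: left child of 47 (depth 2)
12: left child of 23 (depth 3)
30: right child of 23 (depth 3)
26: left child of 30 (depth 4)
44: right child of 30 (depth 4)
49: left child of 52 (depth 3)
53: right child of 52 (depth 3)
29: right child of 26 (depth 5)
68: left child of 74 (depth 3)
20: right child of 12 (depth 4)
51: right child of 49 (depth 4)
57: right child of 53 (depth 4)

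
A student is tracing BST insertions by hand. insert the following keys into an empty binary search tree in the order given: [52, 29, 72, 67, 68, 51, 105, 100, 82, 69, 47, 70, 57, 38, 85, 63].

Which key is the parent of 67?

Insert 52: tree is empty, so 52 becomes the root.
Insert 29: 29 < 52 → go left. Place as left child of 52.
Insert 72: 72 > 52 → go right. Place as right child of 52.
Insert 67: 67 > 52 → go right; 67 < 72 → go left. Place as left child of 72.
Insert 68: 68 > 52 → go right; 68 < 72 → go left; 68 > 67 → go right. Place as right child of 67.
Insert 51: 51 < 52 → go left; 51 > 29 → go right. Place as right child of 29.
Insert 105: 105 > 52 → go right; 105 > 72 → go right. Place as right child of 72.
Insert 100: 100 > 52 → go right; 100 > 72 → go right; 100 < 105 → go left. Place as left child of 105.
Insert 82: 82 > 52 → go right; 82 > 72 → go right; 82 < 105 → go left; 82 < 100 → go left. Place as left child of 100.
Insert 69: 69 > 52 → go right; 69 < 72 → go left; 69 > 67 → go right; 69 > 68 → go right. Place as right child of 68.
Insert 47: 47 < 52 → go left; 47 > 29 → go right; 47 < 51 → go left. Place as left child of 51.
Insert 70: 70 > 52 → go right; 70 < 72 → go left; 70 > 67 → go right; 70 > 68 → go right; 70 > 69 → go right. Place as right child of 69.
Insert 57: 57 > 52 → go right; 57 < 72 → go left; 57 < 67 → go left. Place as left child of 67.
Insert 38: 38 < 52 → go left; 38 > 29 → go right; 38 < 51 → go left; 38 < 47 → go left. Place as left child of 47.
Insert 85: 85 > 52 → go right; 85 > 72 → go right; 85 < 105 → go left; 85 < 100 → go left; 85 > 82 → go right. Place as right child of 82.
Insert 63: 63 > 52 → go right; 63 < 72 → go left; 63 < 67 → go left; 63 > 57 → go right. Place as right child of 57.

72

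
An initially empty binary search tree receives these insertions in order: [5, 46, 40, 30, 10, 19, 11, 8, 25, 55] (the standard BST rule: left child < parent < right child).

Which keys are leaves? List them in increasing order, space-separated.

8 11 25 55

5: root
46: right child of 5 (depth 1)
40: left child of 46 (depth 2)
30: left child of 40 (depth 3)
10: left child of 30 (depth 4)
19: right child of 10 (depth 5)
11: left child of 19 (depth 6)
8: left child of 10 (depth 5)
25: right child of 19 (depth 6)
55: right child of 46 (depth 2)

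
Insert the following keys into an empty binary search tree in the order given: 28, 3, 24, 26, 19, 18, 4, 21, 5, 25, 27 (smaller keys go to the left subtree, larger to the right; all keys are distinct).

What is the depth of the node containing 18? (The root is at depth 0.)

4

28: root
3: left child of 28 (depth 1)
24: right child of 3 (depth 2)
26: right child of 24 (depth 3)
19: left child of 24 (depth 3)
18: left child of 19 (depth 4)
4: left child of 18 (depth 5)
21: right child of 19 (depth 4)
5: right child of 4 (depth 6)
25: left child of 26 (depth 4)
27: right child of 26 (depth 4)

Path to 18: 28 → 3 → 24 → 19 → 18, which is 4 edges.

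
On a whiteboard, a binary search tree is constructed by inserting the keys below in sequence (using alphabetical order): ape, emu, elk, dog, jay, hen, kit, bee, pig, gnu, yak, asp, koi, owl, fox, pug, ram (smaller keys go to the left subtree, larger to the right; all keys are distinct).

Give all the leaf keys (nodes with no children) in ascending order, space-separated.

asp fox owl ram

ape: root
emu: right child of ape (depth 1)
elk: left child of emu (depth 2)
dog: left child of elk (depth 3)
jay: right child of emu (depth 2)
hen: left child of jay (depth 3)
kit: right child of jay (depth 3)
bee: left child of dog (depth 4)
pig: right child of kit (depth 4)
gnu: left child of hen (depth 4)
yak: right child of pig (depth 5)
asp: left child of bee (depth 5)
koi: left child of pig (depth 5)
owl: right child of koi (depth 6)
fox: left child of gnu (depth 5)
pug: left child of yak (depth 6)
ram: right child of pug (depth 7)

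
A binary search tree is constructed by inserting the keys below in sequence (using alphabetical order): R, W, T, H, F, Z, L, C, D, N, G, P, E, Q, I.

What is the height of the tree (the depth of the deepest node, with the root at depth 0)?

5

Insert R: tree is empty, so R becomes the root.
Insert W: W > R → go right. Place as right child of R.
Insert T: T > R → go right; T < W → go left. Place as left child of W.
Insert H: H < R → go left. Place as left child of R.
Insert F: F < R → go left; F < H → go left. Place as left child of H.
Insert Z: Z > R → go right; Z > W → go right. Place as right child of W.
Insert L: L < R → go left; L > H → go right. Place as right child of H.
Insert C: C < R → go left; C < H → go left; C < F → go left. Place as left child of F.
Insert D: D < R → go left; D < H → go left; D < F → go left; D > C → go right. Place as right child of C.
Insert N: N < R → go left; N > H → go right; N > L → go right. Place as right child of L.
Insert G: G < R → go left; G < H → go left; G > F → go right. Place as right child of F.
Insert P: P < R → go left; P > H → go right; P > L → go right; P > N → go right. Place as right child of N.
Insert E: E < R → go left; E < H → go left; E < F → go left; E > C → go right; E > D → go right. Place as right child of D.
Insert Q: Q < R → go left; Q > H → go right; Q > L → go right; Q > N → go right; Q > P → go right. Place as right child of P.
Insert I: I < R → go left; I > H → go right; I < L → go left. Place as left child of L.

The deepest node is E at depth 5.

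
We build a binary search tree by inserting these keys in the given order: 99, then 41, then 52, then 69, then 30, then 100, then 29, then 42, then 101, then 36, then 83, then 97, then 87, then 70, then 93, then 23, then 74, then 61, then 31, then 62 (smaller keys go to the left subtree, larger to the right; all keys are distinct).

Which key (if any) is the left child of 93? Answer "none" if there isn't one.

99: root
41: left child of 99 (depth 1)
52: right child of 41 (depth 2)
69: right child of 52 (depth 3)
30: left child of 41 (depth 2)
100: right child of 99 (depth 1)
29: left child of 30 (depth 3)
42: left child of 52 (depth 3)
101: right child of 100 (depth 2)
36: right child of 30 (depth 3)
83: right child of 69 (depth 4)
97: right child of 83 (depth 5)
87: left child of 97 (depth 6)
70: left child of 83 (depth 5)
93: right child of 87 (depth 7)
23: left child of 29 (depth 4)
74: right child of 70 (depth 6)
61: left child of 69 (depth 4)
31: left child of 36 (depth 4)
62: right child of 61 (depth 5)

none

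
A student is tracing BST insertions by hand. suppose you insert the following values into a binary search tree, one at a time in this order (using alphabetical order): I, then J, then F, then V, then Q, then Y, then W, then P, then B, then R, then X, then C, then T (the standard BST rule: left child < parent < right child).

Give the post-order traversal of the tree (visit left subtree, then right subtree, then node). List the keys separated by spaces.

C B F P T R Q X W Y V J I

I: root
J: right child of I (depth 1)
F: left child of I (depth 1)
V: right child of J (depth 2)
Q: left child of V (depth 3)
Y: right child of V (depth 3)
W: left child of Y (depth 4)
P: left child of Q (depth 4)
B: left child of F (depth 2)
R: right child of Q (depth 4)
X: right child of W (depth 5)
C: right child of B (depth 3)
T: right child of R (depth 5)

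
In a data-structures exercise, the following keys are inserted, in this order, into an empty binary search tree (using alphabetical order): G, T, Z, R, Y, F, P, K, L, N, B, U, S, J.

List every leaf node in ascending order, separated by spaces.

Resulting structure (node: left, right):
  G: L=F, R=T
  T: L=R, R=Z
  Z: L=Y, R=–
  R: L=P, R=S
  Y: L=U, R=–
  F: L=B, R=–
  P: L=K, R=–
  K: L=J, R=L
  L: L=–, R=N
  N: L=–, R=–
  B: L=–, R=–
  U: L=–, R=–
  S: L=–, R=–
  J: L=–, R=–

B J N S U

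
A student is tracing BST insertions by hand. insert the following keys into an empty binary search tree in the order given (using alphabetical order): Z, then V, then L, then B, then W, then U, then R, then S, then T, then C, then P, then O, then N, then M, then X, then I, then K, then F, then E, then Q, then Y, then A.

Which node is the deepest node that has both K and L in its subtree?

L

Z: root
V: left child of Z (depth 1)
L: left child of V (depth 2)
B: left child of L (depth 3)
W: right child of V (depth 2)
U: right child of L (depth 3)
R: left child of U (depth 4)
S: right child of R (depth 5)
T: right child of S (depth 6)
C: right child of B (depth 4)
P: left child of R (depth 5)
O: left child of P (depth 6)
N: left child of O (depth 7)
M: left child of N (depth 8)
X: right child of W (depth 3)
I: right child of C (depth 5)
K: right child of I (depth 6)
F: left child of I (depth 6)
E: left child of F (depth 7)
Q: right child of P (depth 6)
Y: right child of X (depth 4)
A: left child of B (depth 4)

Path to K: Z → V → L → B → C → I → K
Path to L: Z → V → L
L lies on both paths and is an ancestor of the other node.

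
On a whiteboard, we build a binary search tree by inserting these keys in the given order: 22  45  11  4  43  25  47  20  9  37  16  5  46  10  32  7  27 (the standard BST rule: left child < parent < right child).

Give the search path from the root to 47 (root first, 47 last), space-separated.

22 45 47

Insert 22: tree is empty, so 22 becomes the root.
Insert 45: 45 > 22 → go right. Place as right child of 22.
Insert 11: 11 < 22 → go left. Place as left child of 22.
Insert 4: 4 < 22 → go left; 4 < 11 → go left. Place as left child of 11.
Insert 43: 43 > 22 → go right; 43 < 45 → go left. Place as left child of 45.
Insert 25: 25 > 22 → go right; 25 < 45 → go left; 25 < 43 → go left. Place as left child of 43.
Insert 47: 47 > 22 → go right; 47 > 45 → go right. Place as right child of 45.
Insert 20: 20 < 22 → go left; 20 > 11 → go right. Place as right child of 11.
Insert 9: 9 < 22 → go left; 9 < 11 → go left; 9 > 4 → go right. Place as right child of 4.
Insert 37: 37 > 22 → go right; 37 < 45 → go left; 37 < 43 → go left; 37 > 25 → go right. Place as right child of 25.
Insert 16: 16 < 22 → go left; 16 > 11 → go right; 16 < 20 → go left. Place as left child of 20.
Insert 5: 5 < 22 → go left; 5 < 11 → go left; 5 > 4 → go right; 5 < 9 → go left. Place as left child of 9.
Insert 46: 46 > 22 → go right; 46 > 45 → go right; 46 < 47 → go left. Place as left child of 47.
Insert 10: 10 < 22 → go left; 10 < 11 → go left; 10 > 4 → go right; 10 > 9 → go right. Place as right child of 9.
Insert 32: 32 > 22 → go right; 32 < 45 → go left; 32 < 43 → go left; 32 > 25 → go right; 32 < 37 → go left. Place as left child of 37.
Insert 7: 7 < 22 → go left; 7 < 11 → go left; 7 > 4 → go right; 7 < 9 → go left; 7 > 5 → go right. Place as right child of 5.
Insert 27: 27 > 22 → go right; 27 < 45 → go left; 27 < 43 → go left; 27 > 25 → go right; 27 < 37 → go left; 27 < 32 → go left. Place as left child of 32.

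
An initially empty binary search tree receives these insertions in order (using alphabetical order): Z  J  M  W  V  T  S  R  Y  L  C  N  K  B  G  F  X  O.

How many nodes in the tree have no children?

5

Z: root
J: left child of Z (depth 1)
M: right child of J (depth 2)
W: right child of M (depth 3)
V: left child of W (depth 4)
T: left child of V (depth 5)
S: left child of T (depth 6)
R: left child of S (depth 7)
Y: right child of W (depth 4)
L: left child of M (depth 3)
C: left child of J (depth 2)
N: left child of R (depth 8)
K: left child of L (depth 4)
B: left child of C (depth 3)
G: right child of C (depth 3)
F: left child of G (depth 4)
X: left child of Y (depth 5)
O: right child of N (depth 9)

Leaves: B, F, K, O, X — 5 in total.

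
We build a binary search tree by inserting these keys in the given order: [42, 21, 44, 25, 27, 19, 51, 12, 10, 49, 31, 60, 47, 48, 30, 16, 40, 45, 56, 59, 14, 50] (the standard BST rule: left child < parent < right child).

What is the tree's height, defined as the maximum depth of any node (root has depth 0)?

5

Insert 42: tree is empty, so 42 becomes the root.
Insert 21: 21 < 42 → go left. Place as left child of 42.
Insert 44: 44 > 42 → go right. Place as right child of 42.
Insert 25: 25 < 42 → go left; 25 > 21 → go right. Place as right child of 21.
Insert 27: 27 < 42 → go left; 27 > 21 → go right; 27 > 25 → go right. Place as right child of 25.
Insert 19: 19 < 42 → go left; 19 < 21 → go left. Place as left child of 21.
Insert 51: 51 > 42 → go right; 51 > 44 → go right. Place as right child of 44.
Insert 12: 12 < 42 → go left; 12 < 21 → go left; 12 < 19 → go left. Place as left child of 19.
Insert 10: 10 < 42 → go left; 10 < 21 → go left; 10 < 19 → go left; 10 < 12 → go left. Place as left child of 12.
Insert 49: 49 > 42 → go right; 49 > 44 → go right; 49 < 51 → go left. Place as left child of 51.
Insert 31: 31 < 42 → go left; 31 > 21 → go right; 31 > 25 → go right; 31 > 27 → go right. Place as right child of 27.
Insert 60: 60 > 42 → go right; 60 > 44 → go right; 60 > 51 → go right. Place as right child of 51.
Insert 47: 47 > 42 → go right; 47 > 44 → go right; 47 < 51 → go left; 47 < 49 → go left. Place as left child of 49.
Insert 48: 48 > 42 → go right; 48 > 44 → go right; 48 < 51 → go left; 48 < 49 → go left; 48 > 47 → go right. Place as right child of 47.
Insert 30: 30 < 42 → go left; 30 > 21 → go right; 30 > 25 → go right; 30 > 27 → go right; 30 < 31 → go left. Place as left child of 31.
Insert 16: 16 < 42 → go left; 16 < 21 → go left; 16 < 19 → go left; 16 > 12 → go right. Place as right child of 12.
Insert 40: 40 < 42 → go left; 40 > 21 → go right; 40 > 25 → go right; 40 > 27 → go right; 40 > 31 → go right. Place as right child of 31.
Insert 45: 45 > 42 → go right; 45 > 44 → go right; 45 < 51 → go left; 45 < 49 → go left; 45 < 47 → go left. Place as left child of 47.
Insert 56: 56 > 42 → go right; 56 > 44 → go right; 56 > 51 → go right; 56 < 60 → go left. Place as left child of 60.
Insert 59: 59 > 42 → go right; 59 > 44 → go right; 59 > 51 → go right; 59 < 60 → go left; 59 > 56 → go right. Place as right child of 56.
Insert 14: 14 < 42 → go left; 14 < 21 → go left; 14 < 19 → go left; 14 > 12 → go right; 14 < 16 → go left. Place as left child of 16.
Insert 50: 50 > 42 → go right; 50 > 44 → go right; 50 < 51 → go left; 50 > 49 → go right. Place as right child of 49.

The deepest node is 48 at depth 5.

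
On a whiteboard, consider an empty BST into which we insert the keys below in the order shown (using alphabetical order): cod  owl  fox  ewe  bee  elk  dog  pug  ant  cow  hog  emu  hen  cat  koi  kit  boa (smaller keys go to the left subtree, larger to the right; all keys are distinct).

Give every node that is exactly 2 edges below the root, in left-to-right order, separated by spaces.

Insert cod: tree is empty, so cod becomes the root.
Insert owl: owl > cod → go right. Place as right child of cod.
Insert fox: fox > cod → go right; fox < owl → go left. Place as left child of owl.
Insert ewe: ewe > cod → go right; ewe < owl → go left; ewe < fox → go left. Place as left child of fox.
Insert bee: bee < cod → go left. Place as left child of cod.
Insert elk: elk > cod → go right; elk < owl → go left; elk < fox → go left; elk < ewe → go left. Place as left child of ewe.
Insert dog: dog > cod → go right; dog < owl → go left; dog < fox → go left; dog < ewe → go left; dog < elk → go left. Place as left child of elk.
Insert pug: pug > cod → go right; pug > owl → go right. Place as right child of owl.
Insert ant: ant < cod → go left; ant < bee → go left. Place as left child of bee.
Insert cow: cow > cod → go right; cow < owl → go left; cow < fox → go left; cow < ewe → go left; cow < elk → go left; cow < dog → go left. Place as left child of dog.
Insert hog: hog > cod → go right; hog < owl → go left; hog > fox → go right. Place as right child of fox.
Insert emu: emu > cod → go right; emu < owl → go left; emu < fox → go left; emu < ewe → go left; emu > elk → go right. Place as right child of elk.
Insert hen: hen > cod → go right; hen < owl → go left; hen > fox → go right; hen < hog → go left. Place as left child of hog.
Insert cat: cat < cod → go left; cat > bee → go right. Place as right child of bee.
Insert koi: koi > cod → go right; koi < owl → go left; koi > fox → go right; koi > hog → go right. Place as right child of hog.
Insert kit: kit > cod → go right; kit < owl → go left; kit > fox → go right; kit > hog → go right; kit < koi → go left. Place as left child of koi.
Insert boa: boa < cod → go left; boa > bee → go right; boa < cat → go left. Place as left child of cat.

ant cat fox pug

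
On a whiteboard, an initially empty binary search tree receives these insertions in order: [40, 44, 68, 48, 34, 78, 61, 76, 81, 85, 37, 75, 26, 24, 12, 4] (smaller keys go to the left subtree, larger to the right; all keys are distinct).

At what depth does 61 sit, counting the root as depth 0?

Insert 40: tree is empty, so 40 becomes the root.
Insert 44: 44 > 40 → go right. Place as right child of 40.
Insert 68: 68 > 40 → go right; 68 > 44 → go right. Place as right child of 44.
Insert 48: 48 > 40 → go right; 48 > 44 → go right; 48 < 68 → go left. Place as left child of 68.
Insert 34: 34 < 40 → go left. Place as left child of 40.
Insert 78: 78 > 40 → go right; 78 > 44 → go right; 78 > 68 → go right. Place as right child of 68.
Insert 61: 61 > 40 → go right; 61 > 44 → go right; 61 < 68 → go left; 61 > 48 → go right. Place as right child of 48.
Insert 76: 76 > 40 → go right; 76 > 44 → go right; 76 > 68 → go right; 76 < 78 → go left. Place as left child of 78.
Insert 81: 81 > 40 → go right; 81 > 44 → go right; 81 > 68 → go right; 81 > 78 → go right. Place as right child of 78.
Insert 85: 85 > 40 → go right; 85 > 44 → go right; 85 > 68 → go right; 85 > 78 → go right; 85 > 81 → go right. Place as right child of 81.
Insert 37: 37 < 40 → go left; 37 > 34 → go right. Place as right child of 34.
Insert 75: 75 > 40 → go right; 75 > 44 → go right; 75 > 68 → go right; 75 < 78 → go left; 75 < 76 → go left. Place as left child of 76.
Insert 26: 26 < 40 → go left; 26 < 34 → go left. Place as left child of 34.
Insert 24: 24 < 40 → go left; 24 < 34 → go left; 24 < 26 → go left. Place as left child of 26.
Insert 12: 12 < 40 → go left; 12 < 34 → go left; 12 < 26 → go left; 12 < 24 → go left. Place as left child of 24.
Insert 4: 4 < 40 → go left; 4 < 34 → go left; 4 < 26 → go left; 4 < 24 → go left; 4 < 12 → go left. Place as left child of 12.

Path to 61: 40 → 44 → 68 → 48 → 61, which is 4 edges.

4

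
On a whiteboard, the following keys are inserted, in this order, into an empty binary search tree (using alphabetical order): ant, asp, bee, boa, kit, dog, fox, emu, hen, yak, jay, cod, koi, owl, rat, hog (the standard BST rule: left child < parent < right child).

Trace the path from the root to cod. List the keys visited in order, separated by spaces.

ant asp bee boa kit dog cod

ant: root
asp: right child of ant (depth 1)
bee: right child of asp (depth 2)
boa: right child of bee (depth 3)
kit: right child of boa (depth 4)
dog: left child of kit (depth 5)
fox: right child of dog (depth 6)
emu: left child of fox (depth 7)
hen: right child of fox (depth 7)
yak: right child of kit (depth 5)
jay: right child of hen (depth 8)
cod: left child of dog (depth 6)
koi: left child of yak (depth 6)
owl: right child of koi (depth 7)
rat: right child of owl (depth 8)
hog: left child of jay (depth 9)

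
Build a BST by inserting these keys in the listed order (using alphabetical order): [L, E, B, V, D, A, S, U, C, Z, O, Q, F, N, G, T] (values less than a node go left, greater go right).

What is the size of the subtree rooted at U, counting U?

2

Insert L: tree is empty, so L becomes the root.
Insert E: E < L → go left. Place as left child of L.
Insert B: B < L → go left; B < E → go left. Place as left child of E.
Insert V: V > L → go right. Place as right child of L.
Insert D: D < L → go left; D < E → go left; D > B → go right. Place as right child of B.
Insert A: A < L → go left; A < E → go left; A < B → go left. Place as left child of B.
Insert S: S > L → go right; S < V → go left. Place as left child of V.
Insert U: U > L → go right; U < V → go left; U > S → go right. Place as right child of S.
Insert C: C < L → go left; C < E → go left; C > B → go right; C < D → go left. Place as left child of D.
Insert Z: Z > L → go right; Z > V → go right. Place as right child of V.
Insert O: O > L → go right; O < V → go left; O < S → go left. Place as left child of S.
Insert Q: Q > L → go right; Q < V → go left; Q < S → go left; Q > O → go right. Place as right child of O.
Insert F: F < L → go left; F > E → go right. Place as right child of E.
Insert N: N > L → go right; N < V → go left; N < S → go left; N < O → go left. Place as left child of O.
Insert G: G < L → go left; G > E → go right; G > F → go right. Place as right child of F.
Insert T: T > L → go right; T < V → go left; T > S → go right; T < U → go left. Place as left child of U.

Subtree rooted at U contains: U, T — 2 nodes.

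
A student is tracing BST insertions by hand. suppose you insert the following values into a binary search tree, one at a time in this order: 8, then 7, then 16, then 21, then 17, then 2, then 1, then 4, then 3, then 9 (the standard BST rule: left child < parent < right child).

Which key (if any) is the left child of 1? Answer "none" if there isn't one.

none

Resulting structure (node: left, right):
  8: L=7, R=16
  7: L=2, R=–
  16: L=9, R=21
  21: L=17, R=–
  17: L=–, R=–
  2: L=1, R=4
  1: L=–, R=–
  4: L=3, R=–
  3: L=–, R=–
  9: L=–, R=–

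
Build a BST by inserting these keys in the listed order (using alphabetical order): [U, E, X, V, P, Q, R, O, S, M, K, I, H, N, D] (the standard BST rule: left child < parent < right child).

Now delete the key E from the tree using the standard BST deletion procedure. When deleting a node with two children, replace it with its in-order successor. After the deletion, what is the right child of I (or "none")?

U: root
E: left child of U (depth 1)
X: right child of U (depth 1)
V: left child of X (depth 2)
P: right child of E (depth 2)
Q: right child of P (depth 3)
R: right child of Q (depth 4)
O: left child of P (depth 3)
S: right child of R (depth 5)
M: left child of O (depth 4)
K: left child of M (depth 5)
I: left child of K (depth 6)
H: left child of I (depth 7)
N: right child of M (depth 5)
D: left child of E (depth 2)

Delete E (two children — replace with in-order successor).
After deletion, I's right child: none.

none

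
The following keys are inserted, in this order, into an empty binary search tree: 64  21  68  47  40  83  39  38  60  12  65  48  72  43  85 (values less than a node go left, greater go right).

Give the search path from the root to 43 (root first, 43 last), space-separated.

64 21 47 40 43

Insert 64: tree is empty, so 64 becomes the root.
Insert 21: 21 < 64 → go left. Place as left child of 64.
Insert 68: 68 > 64 → go right. Place as right child of 64.
Insert 47: 47 < 64 → go left; 47 > 21 → go right. Place as right child of 21.
Insert 40: 40 < 64 → go left; 40 > 21 → go right; 40 < 47 → go left. Place as left child of 47.
Insert 83: 83 > 64 → go right; 83 > 68 → go right. Place as right child of 68.
Insert 39: 39 < 64 → go left; 39 > 21 → go right; 39 < 47 → go left; 39 < 40 → go left. Place as left child of 40.
Insert 38: 38 < 64 → go left; 38 > 21 → go right; 38 < 47 → go left; 38 < 40 → go left; 38 < 39 → go left. Place as left child of 39.
Insert 60: 60 < 64 → go left; 60 > 21 → go right; 60 > 47 → go right. Place as right child of 47.
Insert 12: 12 < 64 → go left; 12 < 21 → go left. Place as left child of 21.
Insert 65: 65 > 64 → go right; 65 < 68 → go left. Place as left child of 68.
Insert 48: 48 < 64 → go left; 48 > 21 → go right; 48 > 47 → go right; 48 < 60 → go left. Place as left child of 60.
Insert 72: 72 > 64 → go right; 72 > 68 → go right; 72 < 83 → go left. Place as left child of 83.
Insert 43: 43 < 64 → go left; 43 > 21 → go right; 43 < 47 → go left; 43 > 40 → go right. Place as right child of 40.
Insert 85: 85 > 64 → go right; 85 > 68 → go right; 85 > 83 → go right. Place as right child of 83.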